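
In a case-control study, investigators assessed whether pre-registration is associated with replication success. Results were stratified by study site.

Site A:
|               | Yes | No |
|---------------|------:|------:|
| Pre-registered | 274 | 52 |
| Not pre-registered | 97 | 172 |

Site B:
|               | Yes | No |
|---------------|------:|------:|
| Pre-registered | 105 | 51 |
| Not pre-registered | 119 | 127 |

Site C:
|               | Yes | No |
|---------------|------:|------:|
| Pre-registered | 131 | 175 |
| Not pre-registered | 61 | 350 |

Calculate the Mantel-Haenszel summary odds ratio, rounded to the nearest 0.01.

OR_MH = Σ(aᵢdᵢ/nᵢ) / Σ(bᵢcᵢ/nᵢ), where nᵢ is the stratum total.
Stratum 1 (Site A): n = 595; a·d/n = 274·172/595 = 79.2067; b·c/n = 52·97/595 = 8.4773
Stratum 2 (Site B): n = 402; a·d/n = 105·127/402 = 33.1716; b·c/n = 51·119/402 = 15.0970
Stratum 3 (Site C): n = 717; a·d/n = 131·350/717 = 63.9470; b·c/n = 175·61/717 = 14.8884
OR_MH = (79.2067 + 33.1716 + 63.9470) / (8.4773 + 15.0970 + 14.8884) = 176.3254 / 38.4627 = 4.58432

4.58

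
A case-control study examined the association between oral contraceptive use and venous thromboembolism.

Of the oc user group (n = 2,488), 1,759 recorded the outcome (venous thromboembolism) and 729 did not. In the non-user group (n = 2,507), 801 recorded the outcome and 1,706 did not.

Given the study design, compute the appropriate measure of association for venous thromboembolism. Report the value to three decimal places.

5.139

From the description: a = 1759, b = 729, c = 801, d = 1706.
This is a case-control study: participants were sampled on outcome status, so risks in the source population cannot be estimated directly — relative risk is not valid here. The odds ratio is the appropriate measure.
OR = (a·d)/(b·c) = (1759 × 1706) / (729 × 801) = 3000854 / 583929 = 5.13907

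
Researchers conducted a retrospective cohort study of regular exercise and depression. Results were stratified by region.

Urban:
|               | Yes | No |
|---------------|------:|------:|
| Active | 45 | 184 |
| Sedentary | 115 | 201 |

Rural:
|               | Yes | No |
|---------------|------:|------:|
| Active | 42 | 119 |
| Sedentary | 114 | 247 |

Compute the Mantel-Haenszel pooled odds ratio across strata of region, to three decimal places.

0.563

OR_MH = Σ(aᵢdᵢ/nᵢ) / Σ(bᵢcᵢ/nᵢ), where nᵢ is the stratum total.
Stratum 1 (Urban): n = 545; a·d/n = 45·201/545 = 16.5963; b·c/n = 184·115/545 = 38.8257
Stratum 2 (Rural): n = 522; a·d/n = 42·247/522 = 19.8736; b·c/n = 119·114/522 = 25.9885
OR_MH = (16.5963 + 19.8736) / (38.8257 + 25.9885) = 36.4699 / 64.8142 = 0.56268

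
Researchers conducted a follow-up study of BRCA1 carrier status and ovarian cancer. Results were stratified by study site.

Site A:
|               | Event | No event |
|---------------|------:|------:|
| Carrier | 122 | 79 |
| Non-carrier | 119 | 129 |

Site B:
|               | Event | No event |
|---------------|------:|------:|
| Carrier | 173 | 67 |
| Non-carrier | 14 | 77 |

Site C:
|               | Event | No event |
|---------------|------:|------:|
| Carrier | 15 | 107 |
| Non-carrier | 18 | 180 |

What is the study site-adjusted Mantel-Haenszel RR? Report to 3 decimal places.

RR_MH = Σ(aᵢ·n₀ᵢ/nᵢ) / Σ(cᵢ·n₁ᵢ/nᵢ), with n₁ᵢ = aᵢ+bᵢ (exposed), n₀ᵢ = cᵢ+dᵢ (unexposed), nᵢ = n₁ᵢ+n₀ᵢ.
Stratum 1 (Site A): n₁ = 201, n₀ = 248, n = 449; a·n₀/n = 122·248/449 = 67.3853; c·n₁/n = 119·201/449 = 53.2717
Stratum 2 (Site B): n₁ = 240, n₀ = 91, n = 331; a·n₀/n = 173·91/331 = 47.5619; c·n₁/n = 14·240/331 = 10.1511
Stratum 3 (Site C): n₁ = 122, n₀ = 198, n = 320; a·n₀/n = 15·198/320 = 9.2812; c·n₁/n = 18·122/320 = 6.8625
RR_MH = (67.3853 + 47.5619 + 9.2812) / (53.2717 + 10.1511 + 6.8625) = 124.2285 / 70.2853 = 1.76749

1.767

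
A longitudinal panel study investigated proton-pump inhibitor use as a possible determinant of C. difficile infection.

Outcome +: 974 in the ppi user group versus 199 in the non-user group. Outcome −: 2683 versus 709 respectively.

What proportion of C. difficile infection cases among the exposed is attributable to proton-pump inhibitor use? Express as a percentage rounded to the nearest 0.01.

17.71

From the description: a = 974, b = 2683, c = 199, d = 709.
Risk in exposed = 974/3657 = 0.26634; risk in unexposed = 199/908 = 0.21916.
RR = 0.26634/0.21916 = 1.21525
AR% = (RR − 1)/RR × 100 = (1.21525 − 1)/1.21525 × 100 = 17.7126%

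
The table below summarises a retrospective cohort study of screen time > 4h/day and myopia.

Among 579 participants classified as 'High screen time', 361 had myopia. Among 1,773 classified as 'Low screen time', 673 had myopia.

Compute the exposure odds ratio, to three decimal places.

From the description: a = 361, b = 218, c = 673, d = 1100.
OR = (a·d)/(b·c) = (361 × 1100) / (218 × 673) = 397100 / 146714 = 2.70663
The odds of myopia are about 2.71 times as high in the high screen time group.

2.707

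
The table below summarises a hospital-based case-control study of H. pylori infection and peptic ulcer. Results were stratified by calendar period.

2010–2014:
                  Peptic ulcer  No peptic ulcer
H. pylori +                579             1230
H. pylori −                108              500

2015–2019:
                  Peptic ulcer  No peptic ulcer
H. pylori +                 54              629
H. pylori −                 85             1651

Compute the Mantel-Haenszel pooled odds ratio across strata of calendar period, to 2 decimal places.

2.03

OR_MH = Σ(aᵢdᵢ/nᵢ) / Σ(bᵢcᵢ/nᵢ), where nᵢ is the stratum total.
Stratum 1 (2010–2014): n = 2417; a·d/n = 579·500/2417 = 119.7766; b·c/n = 1230·108/2417 = 54.9607
Stratum 2 (2015–2019): n = 2419; a·d/n = 54·1651/2419 = 36.8557; b·c/n = 629·85/2419 = 22.1021
OR_MH = (119.7766 + 36.8557) / (54.9607 + 22.1021) = 156.6323 / 77.0628 = 2.03253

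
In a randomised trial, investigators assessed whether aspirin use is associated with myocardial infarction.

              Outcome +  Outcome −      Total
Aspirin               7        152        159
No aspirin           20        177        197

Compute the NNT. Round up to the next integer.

Risk in treated group = 7/159 = 0.04403; risk in control = 20/197 = 0.10152.
Absolute risk reduction = 0.10152 − 0.04403 = 0.05750
NNT = 1 / ARR = 1 / 0.05750 = 17.392 → round up → 18

18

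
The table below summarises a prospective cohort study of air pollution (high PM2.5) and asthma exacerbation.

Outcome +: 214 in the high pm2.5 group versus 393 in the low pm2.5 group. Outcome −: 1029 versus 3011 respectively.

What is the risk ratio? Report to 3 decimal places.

From the description: a = 214, b = 1029, c = 393, d = 3011.
Risk in exposed = 214/1243 = 0.17216; risk in unexposed = 393/3404 = 0.11545.
RR = 0.17216 / 0.11545 = 1.49121
The risk among the exposed is 1.49 times that among the unexposed.

1.491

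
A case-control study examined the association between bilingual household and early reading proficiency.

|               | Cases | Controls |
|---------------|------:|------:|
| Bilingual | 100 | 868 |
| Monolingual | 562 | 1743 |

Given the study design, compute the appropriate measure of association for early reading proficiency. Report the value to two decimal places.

Cells: a = 100, b = 868, c = 562, d = 1743.
This is a case-control study: participants were sampled on outcome status, so risks in the source population cannot be estimated directly — relative risk is not valid here. The odds ratio is the appropriate measure.
OR = (a·d)/(b·c) = (100 × 1743) / (868 × 562) = 174300 / 487816 = 0.35731

0.36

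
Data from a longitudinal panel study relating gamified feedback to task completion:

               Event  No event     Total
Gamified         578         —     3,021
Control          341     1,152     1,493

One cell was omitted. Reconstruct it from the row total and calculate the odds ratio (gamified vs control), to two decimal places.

The missing cell is in the exposed row: 3021 − 578 = 2443.
So a = 578, b = 2443, c = 341, d = 1152.
OR = (a·d)/(b·c) = (578 × 1152) / (2443 × 341) = 665856 / 833063 = 0.79929

0.80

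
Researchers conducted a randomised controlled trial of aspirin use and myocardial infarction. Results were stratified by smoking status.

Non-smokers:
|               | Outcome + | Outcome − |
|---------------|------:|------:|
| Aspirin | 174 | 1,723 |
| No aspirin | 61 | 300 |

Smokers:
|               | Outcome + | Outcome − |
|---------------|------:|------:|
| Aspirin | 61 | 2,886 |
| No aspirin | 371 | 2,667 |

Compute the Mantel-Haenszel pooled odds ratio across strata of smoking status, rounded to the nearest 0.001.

0.223

OR_MH = Σ(aᵢdᵢ/nᵢ) / Σ(bᵢcᵢ/nᵢ), where nᵢ is the stratum total.
Stratum 1 (Non-smokers): n = 2258; a·d/n = 174·300/2258 = 23.1178; b·c/n = 1723·61/2258 = 46.5469
Stratum 2 (Smokers): n = 5985; a·d/n = 61·2667/5985 = 27.1825; b·c/n = 2886·371/5985 = 178.8982
OR_MH = (23.1178 + 27.1825) / (46.5469 + 178.8982) = 50.3003 / 225.4452 = 0.22312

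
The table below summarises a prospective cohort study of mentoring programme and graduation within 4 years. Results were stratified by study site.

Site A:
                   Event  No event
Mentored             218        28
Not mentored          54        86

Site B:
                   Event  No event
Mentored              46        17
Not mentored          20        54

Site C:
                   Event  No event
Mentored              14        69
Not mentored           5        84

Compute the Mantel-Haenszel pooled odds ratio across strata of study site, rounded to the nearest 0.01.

OR_MH = Σ(aᵢdᵢ/nᵢ) / Σ(bᵢcᵢ/nᵢ), where nᵢ is the stratum total.
Stratum 1 (Site A): n = 386; a·d/n = 218·86/386 = 48.5699; b·c/n = 28·54/386 = 3.9171
Stratum 2 (Site B): n = 137; a·d/n = 46·54/137 = 18.1314; b·c/n = 17·20/137 = 2.4818
Stratum 3 (Site C): n = 172; a·d/n = 14·84/172 = 6.8372; b·c/n = 69·5/172 = 2.0058
OR_MH = (48.5699 + 18.1314 + 6.8372) / (3.9171 + 2.4818 + 2.0058) = 73.5385 / 8.4047 = 8.74973

8.75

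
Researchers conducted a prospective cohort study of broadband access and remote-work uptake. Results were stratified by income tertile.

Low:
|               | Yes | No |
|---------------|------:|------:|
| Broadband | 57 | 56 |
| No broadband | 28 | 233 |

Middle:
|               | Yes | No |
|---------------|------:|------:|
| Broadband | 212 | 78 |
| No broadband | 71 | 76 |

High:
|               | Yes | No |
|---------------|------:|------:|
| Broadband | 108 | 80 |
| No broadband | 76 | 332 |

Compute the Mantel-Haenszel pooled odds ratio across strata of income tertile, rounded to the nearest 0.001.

OR_MH = Σ(aᵢdᵢ/nᵢ) / Σ(bᵢcᵢ/nᵢ), where nᵢ is the stratum total.
Stratum 1 (Low): n = 374; a·d/n = 57·233/374 = 35.5107; b·c/n = 56·28/374 = 4.1925
Stratum 2 (Middle): n = 437; a·d/n = 212·76/437 = 36.8696; b·c/n = 78·71/437 = 12.6728
Stratum 3 (High): n = 596; a·d/n = 108·332/596 = 60.1611; b·c/n = 80·76/596 = 10.2013
OR_MH = (35.5107 + 36.8696 + 60.1611) / (4.1925 + 12.6728 + 10.2013) = 132.5413 / 27.0666 = 4.89685

4.897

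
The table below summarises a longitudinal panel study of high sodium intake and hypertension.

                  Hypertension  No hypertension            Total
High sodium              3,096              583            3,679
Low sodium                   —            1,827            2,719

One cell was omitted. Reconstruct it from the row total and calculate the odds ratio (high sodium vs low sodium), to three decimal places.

10.877

The missing cell is in the unexposed row: 2719 − 1827 = 892.
So a = 3096, b = 583, c = 892, d = 1827.
OR = (a·d)/(b·c) = (3096 × 1827) / (583 × 892) = 5656392 / 520036 = 10.87692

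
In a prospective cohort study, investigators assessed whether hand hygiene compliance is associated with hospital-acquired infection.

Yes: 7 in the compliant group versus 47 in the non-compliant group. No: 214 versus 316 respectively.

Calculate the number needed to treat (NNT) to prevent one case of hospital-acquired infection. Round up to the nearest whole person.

Risk in treated group = 7/221 = 0.03167; risk in control = 47/363 = 0.12948.
Absolute risk reduction = 0.12948 − 0.03167 = 0.09780
NNT = 1 / ARR = 1 / 0.09780 = 10.225 → round up → 11

11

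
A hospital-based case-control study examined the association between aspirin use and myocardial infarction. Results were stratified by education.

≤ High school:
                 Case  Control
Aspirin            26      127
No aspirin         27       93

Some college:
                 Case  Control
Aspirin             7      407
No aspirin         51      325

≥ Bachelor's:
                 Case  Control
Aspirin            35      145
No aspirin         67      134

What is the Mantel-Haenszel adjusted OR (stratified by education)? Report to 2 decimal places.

OR_MH = Σ(aᵢdᵢ/nᵢ) / Σ(bᵢcᵢ/nᵢ), where nᵢ is the stratum total.
Stratum 1 (≤ High school): n = 273; a·d/n = 26·93/273 = 8.8571; b·c/n = 127·27/273 = 12.5604
Stratum 2 (Some college): n = 790; a·d/n = 7·325/790 = 2.8797; b·c/n = 407·51/790 = 26.2747
Stratum 3 (≥ Bachelor's): n = 381; a·d/n = 35·134/381 = 12.3097; b·c/n = 145·67/381 = 25.4987
OR_MH = (8.8571 + 2.8797 + 12.3097) / (12.5604 + 26.2747 + 25.4987) = 24.0466 / 64.3338 = 0.37378

0.37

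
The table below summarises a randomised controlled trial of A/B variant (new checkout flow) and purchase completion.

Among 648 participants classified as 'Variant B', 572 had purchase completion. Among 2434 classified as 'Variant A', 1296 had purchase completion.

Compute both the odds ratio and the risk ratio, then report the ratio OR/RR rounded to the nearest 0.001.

From the description: a = 572, b = 76, c = 1296, d = 1138.
OR = (572·1138)/(76·1296) = 650936/98496 = 6.60876
Risk in exposed = 572/648 = 0.88272; risk in unexposed = 1296/2434 = 0.53246; RR = 1.65782
OR/RR = 6.60876 / 1.65782 = 3.98642
The outcome is not rare, so the OR lies further from 1 than the RR.

3.986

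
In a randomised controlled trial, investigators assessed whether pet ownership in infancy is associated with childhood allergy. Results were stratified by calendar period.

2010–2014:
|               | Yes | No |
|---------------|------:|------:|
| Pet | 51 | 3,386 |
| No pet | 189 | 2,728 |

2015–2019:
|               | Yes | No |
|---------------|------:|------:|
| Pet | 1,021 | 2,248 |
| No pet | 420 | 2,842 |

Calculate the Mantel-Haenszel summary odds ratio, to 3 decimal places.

1.901

OR_MH = Σ(aᵢdᵢ/nᵢ) / Σ(bᵢcᵢ/nᵢ), where nᵢ is the stratum total.
Stratum 1 (2010–2014): n = 6354; a·d/n = 51·2728/6354 = 21.8961; b·c/n = 3386·189/6354 = 100.7167
Stratum 2 (2015–2019): n = 6531; a·d/n = 1021·2842/6531 = 444.2937; b·c/n = 2248·420/6531 = 144.5659
OR_MH = (21.8961 + 444.2937) / (100.7167 + 144.5659) = 466.1898 / 245.2826 = 1.90062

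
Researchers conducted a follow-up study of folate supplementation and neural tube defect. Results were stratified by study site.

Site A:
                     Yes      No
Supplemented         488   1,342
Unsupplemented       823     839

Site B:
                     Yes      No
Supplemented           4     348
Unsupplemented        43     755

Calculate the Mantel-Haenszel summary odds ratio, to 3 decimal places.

OR_MH = Σ(aᵢdᵢ/nᵢ) / Σ(bᵢcᵢ/nᵢ), where nᵢ is the stratum total.
Stratum 1 (Site A): n = 3492; a·d/n = 488·839/3492 = 117.2486; b·c/n = 1342·823/3492 = 316.2847
Stratum 2 (Site B): n = 1150; a·d/n = 4·755/1150 = 2.6261; b·c/n = 348·43/1150 = 13.0122
OR_MH = (117.2486 + 2.6261) / (316.2847 + 13.0122) = 119.8747 / 329.2968 = 0.36403

0.364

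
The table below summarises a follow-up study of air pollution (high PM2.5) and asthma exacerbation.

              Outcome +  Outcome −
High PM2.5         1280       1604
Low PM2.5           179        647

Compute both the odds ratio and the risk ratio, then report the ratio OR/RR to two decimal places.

1.41

Cells: a = 1280, b = 1604, c = 179, d = 647.
OR = (1280·647)/(1604·179) = 828160/287116 = 2.88441
Risk in exposed = 1280/2884 = 0.44383; risk in unexposed = 179/826 = 0.21671; RR = 2.04806
OR/RR = 2.88441 / 2.04806 = 1.40836
The outcome is not rare, so the OR lies further from 1 than the RR.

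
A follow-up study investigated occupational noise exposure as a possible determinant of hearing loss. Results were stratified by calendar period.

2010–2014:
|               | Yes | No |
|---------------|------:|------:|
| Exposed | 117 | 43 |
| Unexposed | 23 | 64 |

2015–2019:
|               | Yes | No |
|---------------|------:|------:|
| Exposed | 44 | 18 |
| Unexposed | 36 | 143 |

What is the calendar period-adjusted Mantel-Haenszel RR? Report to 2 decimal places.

3.06

RR_MH = Σ(aᵢ·n₀ᵢ/nᵢ) / Σ(cᵢ·n₁ᵢ/nᵢ), with n₁ᵢ = aᵢ+bᵢ (exposed), n₀ᵢ = cᵢ+dᵢ (unexposed), nᵢ = n₁ᵢ+n₀ᵢ.
Stratum 1 (2010–2014): n₁ = 160, n₀ = 87, n = 247; a·n₀/n = 117·87/247 = 41.2105; c·n₁/n = 23·160/247 = 14.8988
Stratum 2 (2015–2019): n₁ = 62, n₀ = 179, n = 241; a·n₀/n = 44·179/241 = 32.6805; c·n₁/n = 36·62/241 = 9.2614
RR_MH = (41.2105 + 32.6805) / (14.8988 + 9.2614) = 73.8910 / 24.1602 = 3.05838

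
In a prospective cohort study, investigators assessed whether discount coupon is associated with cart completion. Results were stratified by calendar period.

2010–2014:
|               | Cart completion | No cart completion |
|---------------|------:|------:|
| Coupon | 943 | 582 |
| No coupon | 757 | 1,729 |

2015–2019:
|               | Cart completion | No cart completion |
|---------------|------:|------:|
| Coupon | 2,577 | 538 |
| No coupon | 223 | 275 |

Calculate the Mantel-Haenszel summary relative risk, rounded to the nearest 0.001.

RR_MH = Σ(aᵢ·n₀ᵢ/nᵢ) / Σ(cᵢ·n₁ᵢ/nᵢ), with n₁ᵢ = aᵢ+bᵢ (exposed), n₀ᵢ = cᵢ+dᵢ (unexposed), nᵢ = n₁ᵢ+n₀ᵢ.
Stratum 1 (2010–2014): n₁ = 1525, n₀ = 2486, n = 4011; a·n₀/n = 943·2486/4011 = 584.4672; c·n₁/n = 757·1525/4011 = 287.8148
Stratum 2 (2015–2019): n₁ = 3115, n₀ = 498, n = 3613; a·n₀/n = 2577·498/3613 = 355.2023; c·n₁/n = 223·3115/3613 = 192.2627
RR_MH = (584.4672 + 355.2023) / (287.8148 + 192.2627) = 939.6695 / 480.0774 = 1.95733

1.957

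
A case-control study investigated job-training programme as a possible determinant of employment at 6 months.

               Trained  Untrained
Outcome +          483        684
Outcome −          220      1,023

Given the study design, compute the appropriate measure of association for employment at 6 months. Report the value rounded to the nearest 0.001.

3.284

Reading the table with exposure as columns: a = 483 (Trained, case), b = 220 (Trained, non-case), c = 684 (Untrained, case), d = 1023.
This is a case-control study: participants were sampled on outcome status, so risks in the source population cannot be estimated directly — relative risk is not valid here. The odds ratio is the appropriate measure.
OR = (a·d)/(b·c) = (483 × 1023) / (220 × 684) = 494109 / 150480 = 3.28355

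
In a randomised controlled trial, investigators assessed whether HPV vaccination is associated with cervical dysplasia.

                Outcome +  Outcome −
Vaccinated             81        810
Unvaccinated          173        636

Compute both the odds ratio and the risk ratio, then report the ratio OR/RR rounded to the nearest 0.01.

Cells: a = 81, b = 810, c = 173, d = 636.
OR = (81·636)/(810·173) = 51516/140130 = 0.36763
Risk in exposed = 81/891 = 0.09091; risk in unexposed = 173/809 = 0.21384; RR = 0.42512
OR/RR = 0.36763 / 0.42512 = 0.86477
The outcome is not rare, so the OR lies further from 1 than the RR.

0.86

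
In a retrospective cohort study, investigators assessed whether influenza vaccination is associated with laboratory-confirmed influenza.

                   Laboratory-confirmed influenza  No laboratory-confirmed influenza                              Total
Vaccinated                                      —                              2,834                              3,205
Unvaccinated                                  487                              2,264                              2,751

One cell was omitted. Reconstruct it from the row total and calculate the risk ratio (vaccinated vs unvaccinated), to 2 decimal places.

The missing cell is in the exposed row: 3205 − 2834 = 371.
So a = 371, b = 2834, c = 487, d = 2264.
RR = [a/(a+b)] / [c/(c+d)] = (371/3205) / (487/2751) = 0.11576/0.17703 = 0.65389

0.65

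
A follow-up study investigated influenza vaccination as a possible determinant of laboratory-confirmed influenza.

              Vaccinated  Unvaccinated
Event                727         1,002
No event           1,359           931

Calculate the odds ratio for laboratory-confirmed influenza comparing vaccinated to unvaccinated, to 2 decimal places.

0.50

Reading the table with exposure as columns: a = 727 (Vaccinated, case), b = 1359 (Vaccinated, non-case), c = 1002 (Unvaccinated, case), d = 931.
OR = (a·d)/(b·c) = (727 × 931) / (1359 × 1002) = 676837 / 1361718 = 0.49705
Exposure is associated with lower odds of laboratory-confirmed influenza (OR = 0.50 < 1).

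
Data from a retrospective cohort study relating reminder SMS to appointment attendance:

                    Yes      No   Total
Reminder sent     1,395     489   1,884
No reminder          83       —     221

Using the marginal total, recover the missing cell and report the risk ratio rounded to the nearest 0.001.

1.972

The missing cell is in the unexposed row: 221 − 83 = 138.
So a = 1395, b = 489, c = 83, d = 138.
RR = [a/(a+b)] / [c/(c+d)] = (1395/1884) / (83/221) = 0.74045/0.37557 = 1.97155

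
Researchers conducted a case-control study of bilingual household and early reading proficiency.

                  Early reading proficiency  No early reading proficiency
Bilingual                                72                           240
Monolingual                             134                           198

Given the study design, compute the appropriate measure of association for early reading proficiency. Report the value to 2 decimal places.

0.44

Cells: a = 72, b = 240, c = 134, d = 198.
This is a case-control study: participants were sampled on outcome status, so risks in the source population cannot be estimated directly — relative risk is not valid here. The odds ratio is the appropriate measure.
OR = (a·d)/(b·c) = (72 × 198) / (240 × 134) = 14256 / 32160 = 0.44328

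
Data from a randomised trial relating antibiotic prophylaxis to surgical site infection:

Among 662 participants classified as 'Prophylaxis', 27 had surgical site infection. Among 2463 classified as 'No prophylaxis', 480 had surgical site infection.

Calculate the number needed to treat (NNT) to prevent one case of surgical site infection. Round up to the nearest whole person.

Risk in treated group = 27/662 = 0.04079; risk in control = 480/2463 = 0.19488.
Absolute risk reduction = 0.19488 − 0.04079 = 0.15410
NNT = 1 / ARR = 1 / 0.15410 = 6.489 → round up → 7

7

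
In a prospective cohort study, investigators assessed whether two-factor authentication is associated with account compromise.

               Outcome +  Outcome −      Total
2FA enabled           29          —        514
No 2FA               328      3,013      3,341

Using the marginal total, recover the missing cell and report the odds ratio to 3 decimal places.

0.549

The missing cell is in the exposed row: 514 − 29 = 485.
So a = 29, b = 485, c = 328, d = 3013.
OR = (a·d)/(b·c) = (29 × 3013) / (485 × 328) = 87377 / 159080 = 0.54926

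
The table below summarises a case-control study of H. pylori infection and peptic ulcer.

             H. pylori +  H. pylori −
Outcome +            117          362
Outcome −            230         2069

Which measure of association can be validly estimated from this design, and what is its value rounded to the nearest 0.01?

2.91

Reading the table with exposure as columns: a = 117 (H. pylori +, case), b = 230 (H. pylori +, non-case), c = 362 (H. pylori −, case), d = 2069.
This is a case-control study: participants were sampled on outcome status, so risks in the source population cannot be estimated directly — relative risk is not valid here. The odds ratio is the appropriate measure.
OR = (a·d)/(b·c) = (117 × 2069) / (230 × 362) = 242073 / 83260 = 2.90743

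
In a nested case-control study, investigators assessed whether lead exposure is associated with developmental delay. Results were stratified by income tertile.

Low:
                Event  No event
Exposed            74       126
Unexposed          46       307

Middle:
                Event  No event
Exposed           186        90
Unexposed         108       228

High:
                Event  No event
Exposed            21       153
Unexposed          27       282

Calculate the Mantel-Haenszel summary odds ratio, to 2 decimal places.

OR_MH = Σ(aᵢdᵢ/nᵢ) / Σ(bᵢcᵢ/nᵢ), where nᵢ is the stratum total.
Stratum 1 (Low): n = 553; a·d/n = 74·307/553 = 41.0814; b·c/n = 126·46/553 = 10.4810
Stratum 2 (Middle): n = 612; a·d/n = 186·228/612 = 69.2941; b·c/n = 90·108/612 = 15.8824
Stratum 3 (High): n = 483; a·d/n = 21·282/483 = 12.2609; b·c/n = 153·27/483 = 8.5528
OR_MH = (41.0814 + 69.2941 + 12.2609) / (10.4810 + 15.8824 + 8.5528) = 122.6364 / 34.9162 = 3.51231

3.51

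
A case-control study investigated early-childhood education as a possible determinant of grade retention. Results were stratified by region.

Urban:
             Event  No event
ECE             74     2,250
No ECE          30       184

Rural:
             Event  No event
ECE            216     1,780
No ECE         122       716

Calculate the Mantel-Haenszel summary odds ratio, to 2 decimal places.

OR_MH = Σ(aᵢdᵢ/nᵢ) / Σ(bᵢcᵢ/nᵢ), where nᵢ is the stratum total.
Stratum 1 (Urban): n = 2538; a·d/n = 74·184/2538 = 5.3649; b·c/n = 2250·30/2538 = 26.5957
Stratum 2 (Rural): n = 2834; a·d/n = 216·716/2834 = 54.5716; b·c/n = 1780·122/2834 = 76.6267
OR_MH = (5.3649 + 54.5716) / (26.5957 + 76.6267) = 59.9365 / 103.2224 = 0.58065

0.58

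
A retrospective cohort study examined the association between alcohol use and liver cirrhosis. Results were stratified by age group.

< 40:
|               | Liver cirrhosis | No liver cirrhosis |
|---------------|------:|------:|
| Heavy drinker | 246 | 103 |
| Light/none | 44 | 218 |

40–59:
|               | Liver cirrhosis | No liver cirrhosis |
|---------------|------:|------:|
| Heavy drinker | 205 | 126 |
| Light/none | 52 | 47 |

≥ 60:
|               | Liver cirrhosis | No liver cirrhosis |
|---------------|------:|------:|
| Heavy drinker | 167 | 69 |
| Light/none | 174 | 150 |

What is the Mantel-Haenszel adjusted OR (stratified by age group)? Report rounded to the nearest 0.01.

OR_MH = Σ(aᵢdᵢ/nᵢ) / Σ(bᵢcᵢ/nᵢ), where nᵢ is the stratum total.
Stratum 1 (< 40): n = 611; a·d/n = 246·218/611 = 87.7709; b·c/n = 103·44/611 = 7.4173
Stratum 2 (40–59): n = 430; a·d/n = 205·47/430 = 22.4070; b·c/n = 126·52/430 = 15.2372
Stratum 3 (≥ 60): n = 560; a·d/n = 167·150/560 = 44.7321; b·c/n = 69·174/560 = 21.4393
OR_MH = (87.7709 + 22.4070 + 44.7321) / (7.4173 + 15.2372 + 21.4393) = 154.9100 / 44.0938 = 3.51319

3.51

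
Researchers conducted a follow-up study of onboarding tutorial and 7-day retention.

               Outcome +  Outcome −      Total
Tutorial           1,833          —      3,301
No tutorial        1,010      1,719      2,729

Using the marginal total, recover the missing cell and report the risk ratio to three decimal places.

1.500

The missing cell is in the exposed row: 3301 − 1833 = 1468.
So a = 1833, b = 1468, c = 1010, d = 1719.
RR = [a/(a+b)] / [c/(c+d)] = (1833/3301) / (1010/2729) = 0.55529/0.37010 = 1.50037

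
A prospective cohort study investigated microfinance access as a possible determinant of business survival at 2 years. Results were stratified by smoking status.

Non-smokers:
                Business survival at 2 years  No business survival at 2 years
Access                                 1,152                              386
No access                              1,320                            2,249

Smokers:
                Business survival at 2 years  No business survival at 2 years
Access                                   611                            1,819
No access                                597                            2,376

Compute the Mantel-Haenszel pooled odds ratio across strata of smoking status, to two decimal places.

2.58

OR_MH = Σ(aᵢdᵢ/nᵢ) / Σ(bᵢcᵢ/nᵢ), where nᵢ is the stratum total.
Stratum 1 (Non-smokers): n = 5107; a·d/n = 1152·2249/5107 = 507.3131; b·c/n = 386·1320/5107 = 99.7689
Stratum 2 (Smokers): n = 5403; a·d/n = 611·2376/5403 = 268.6907; b·c/n = 1819·597/5403 = 200.9889
OR_MH = (507.3131 + 268.6907) / (99.7689 + 200.9889) = 776.0038 / 300.7578 = 2.58016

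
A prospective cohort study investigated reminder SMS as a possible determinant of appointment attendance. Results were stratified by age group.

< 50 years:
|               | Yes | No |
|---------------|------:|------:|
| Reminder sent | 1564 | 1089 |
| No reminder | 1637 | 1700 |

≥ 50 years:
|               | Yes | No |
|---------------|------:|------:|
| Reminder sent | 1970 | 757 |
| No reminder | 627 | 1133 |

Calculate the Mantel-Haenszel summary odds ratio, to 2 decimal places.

2.33

OR_MH = Σ(aᵢdᵢ/nᵢ) / Σ(bᵢcᵢ/nᵢ), where nᵢ is the stratum total.
Stratum 1 (< 50 years): n = 5990; a·d/n = 1564·1700/5990 = 443.8731; b·c/n = 1089·1637/5990 = 297.6115
Stratum 2 (≥ 50 years): n = 4487; a·d/n = 1970·1133/4487 = 497.4393; b·c/n = 757·627/4487 = 105.7809
OR_MH = (443.8731 + 497.4393) / (297.6115 + 105.7809) = 941.3124 / 403.3924 = 2.33349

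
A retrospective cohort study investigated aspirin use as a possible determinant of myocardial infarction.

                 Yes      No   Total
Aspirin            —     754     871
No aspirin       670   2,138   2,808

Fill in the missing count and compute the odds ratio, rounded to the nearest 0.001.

0.495

The missing cell is in the exposed row: 871 − 754 = 117.
So a = 117, b = 754, c = 670, d = 2138.
OR = (a·d)/(b·c) = (117 × 2138) / (754 × 670) = 250146 / 505180 = 0.49516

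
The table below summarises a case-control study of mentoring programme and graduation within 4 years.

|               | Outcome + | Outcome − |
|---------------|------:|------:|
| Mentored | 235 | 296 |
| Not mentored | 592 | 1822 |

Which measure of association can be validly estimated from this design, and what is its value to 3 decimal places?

2.443

Cells: a = 235, b = 296, c = 592, d = 1822.
This is a case-control study: participants were sampled on outcome status, so risks in the source population cannot be estimated directly — relative risk is not valid here. The odds ratio is the appropriate measure.
OR = (a·d)/(b·c) = (235 × 1822) / (296 × 592) = 428170 / 175232 = 2.44345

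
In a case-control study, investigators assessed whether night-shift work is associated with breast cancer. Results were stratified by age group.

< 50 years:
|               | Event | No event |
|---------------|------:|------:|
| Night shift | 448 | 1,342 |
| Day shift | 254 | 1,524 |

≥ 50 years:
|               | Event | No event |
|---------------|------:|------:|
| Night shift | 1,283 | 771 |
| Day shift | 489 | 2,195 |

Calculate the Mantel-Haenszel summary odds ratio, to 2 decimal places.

OR_MH = Σ(aᵢdᵢ/nᵢ) / Σ(bᵢcᵢ/nᵢ), where nᵢ is the stratum total.
Stratum 1 (< 50 years): n = 3568; a·d/n = 448·1524/3568 = 191.3543; b·c/n = 1342·254/3568 = 95.5348
Stratum 2 (≥ 50 years): n = 4738; a·d/n = 1283·2195/4738 = 594.3827; b·c/n = 771·489/4738 = 79.5734
OR_MH = (191.3543 + 594.3827) / (95.5348 + 79.5734) = 785.7369 / 175.1082 = 4.48715

4.49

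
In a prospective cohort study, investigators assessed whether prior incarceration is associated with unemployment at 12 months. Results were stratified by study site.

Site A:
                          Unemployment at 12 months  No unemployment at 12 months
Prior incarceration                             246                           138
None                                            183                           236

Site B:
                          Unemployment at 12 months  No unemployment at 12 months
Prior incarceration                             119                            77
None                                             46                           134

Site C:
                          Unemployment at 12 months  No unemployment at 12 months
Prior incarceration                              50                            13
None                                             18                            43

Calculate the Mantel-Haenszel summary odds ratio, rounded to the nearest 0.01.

3.09

OR_MH = Σ(aᵢdᵢ/nᵢ) / Σ(bᵢcᵢ/nᵢ), where nᵢ is the stratum total.
Stratum 1 (Site A): n = 803; a·d/n = 246·236/803 = 72.2989; b·c/n = 138·183/803 = 31.4496
Stratum 2 (Site B): n = 376; a·d/n = 119·134/376 = 42.4096; b·c/n = 77·46/376 = 9.4202
Stratum 3 (Site C): n = 124; a·d/n = 50·43/124 = 17.3387; b·c/n = 13·18/124 = 1.8871
OR_MH = (72.2989 + 42.4096 + 17.3387) / (31.4496 + 9.4202 + 1.8871) = 132.0472 / 42.7569 = 3.08833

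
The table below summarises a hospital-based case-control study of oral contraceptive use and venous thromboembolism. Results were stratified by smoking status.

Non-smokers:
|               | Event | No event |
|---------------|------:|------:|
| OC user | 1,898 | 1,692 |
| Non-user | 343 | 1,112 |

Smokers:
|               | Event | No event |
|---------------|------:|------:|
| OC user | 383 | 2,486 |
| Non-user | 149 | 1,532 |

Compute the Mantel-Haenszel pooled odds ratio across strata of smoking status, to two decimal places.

OR_MH = Σ(aᵢdᵢ/nᵢ) / Σ(bᵢcᵢ/nᵢ), where nᵢ is the stratum total.
Stratum 1 (Non-smokers): n = 5045; a·d/n = 1898·1112/5045 = 418.3500; b·c/n = 1692·343/5045 = 115.0359
Stratum 2 (Smokers): n = 4550; a·d/n = 383·1532/4550 = 128.9574; b·c/n = 2486·149/4550 = 81.4097
OR_MH = (418.3500 + 128.9574) / (115.0359 + 81.4097) = 547.3074 / 196.4455 = 2.78605

2.79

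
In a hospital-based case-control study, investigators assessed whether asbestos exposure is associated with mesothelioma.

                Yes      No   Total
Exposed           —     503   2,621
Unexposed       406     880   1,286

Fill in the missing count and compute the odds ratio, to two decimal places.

9.13

The missing cell is in the exposed row: 2621 − 503 = 2118.
So a = 2118, b = 503, c = 406, d = 880.
OR = (a·d)/(b·c) = (2118 × 880) / (503 × 406) = 1863840 / 204218 = 9.12672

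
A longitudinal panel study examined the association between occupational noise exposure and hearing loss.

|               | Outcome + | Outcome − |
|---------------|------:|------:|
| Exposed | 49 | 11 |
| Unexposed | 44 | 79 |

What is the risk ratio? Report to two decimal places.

Cells: a = 49, b = 11, c = 44, d = 79.
Risk in exposed = 49/60 = 0.81667; risk in unexposed = 44/123 = 0.35772.
RR = 0.81667 / 0.35772 = 2.28295
The risk among the exposed is 2.28 times that among the unexposed.

2.28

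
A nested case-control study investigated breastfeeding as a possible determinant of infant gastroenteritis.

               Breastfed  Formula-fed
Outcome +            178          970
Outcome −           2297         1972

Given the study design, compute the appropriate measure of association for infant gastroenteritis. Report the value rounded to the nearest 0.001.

Reading the table with exposure as columns: a = 178 (Breastfed, case), b = 2297 (Breastfed, non-case), c = 970 (Formula-fed, case), d = 1972.
This is a nested case-control study: participants were sampled on outcome status, so risks in the source population cannot be estimated directly — relative risk is not valid here. The odds ratio is the appropriate measure.
OR = (a·d)/(b·c) = (178 × 1972) / (2297 × 970) = 351016 / 2228090 = 0.15754

0.158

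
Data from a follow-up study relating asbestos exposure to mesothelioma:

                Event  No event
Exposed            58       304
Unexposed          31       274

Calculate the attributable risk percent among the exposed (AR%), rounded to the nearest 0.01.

36.56

Cells: a = 58, b = 304, c = 31, d = 274.
Risk in exposed = 58/362 = 0.16022; risk in unexposed = 31/305 = 0.10164.
RR = 0.16022/0.10164 = 1.57637
AR% = (RR − 1)/RR × 100 = (1.57637 − 1)/1.57637 × 100 = 36.5630%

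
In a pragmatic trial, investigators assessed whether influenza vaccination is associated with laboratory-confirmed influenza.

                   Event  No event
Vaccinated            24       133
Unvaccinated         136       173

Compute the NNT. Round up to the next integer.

Risk in treated group = 24/157 = 0.15287; risk in control = 136/309 = 0.44013.
Absolute risk reduction = 0.44013 − 0.15287 = 0.28726
NNT = 1 / ARR = 1 / 0.28726 = 3.481 → round up → 4

4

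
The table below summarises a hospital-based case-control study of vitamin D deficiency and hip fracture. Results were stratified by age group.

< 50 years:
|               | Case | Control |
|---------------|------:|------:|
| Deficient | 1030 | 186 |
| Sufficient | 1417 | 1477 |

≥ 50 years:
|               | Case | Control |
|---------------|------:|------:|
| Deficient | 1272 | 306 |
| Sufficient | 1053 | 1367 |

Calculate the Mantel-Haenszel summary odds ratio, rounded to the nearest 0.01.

OR_MH = Σ(aᵢdᵢ/nᵢ) / Σ(bᵢcᵢ/nᵢ), where nᵢ is the stratum total.
Stratum 1 (< 50 years): n = 4110; a·d/n = 1030·1477/4110 = 370.1484; b·c/n = 186·1417/4110 = 64.1270
Stratum 2 (≥ 50 years): n = 3998; a·d/n = 1272·1367/3998 = 434.9235; b·c/n = 306·1053/3998 = 80.5948
OR_MH = (370.1484 + 434.9235) / (64.1270 + 80.5948) = 805.0719 / 144.7218 = 5.56289

5.56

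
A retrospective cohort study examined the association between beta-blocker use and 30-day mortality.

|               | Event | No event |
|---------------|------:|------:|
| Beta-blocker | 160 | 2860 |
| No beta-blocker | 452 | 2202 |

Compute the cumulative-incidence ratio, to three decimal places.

0.311

Cells: a = 160, b = 2860, c = 452, d = 2202.
Risk in exposed = 160/3020 = 0.05298; risk in unexposed = 452/2654 = 0.17031.
RR = 0.05298 / 0.17031 = 0.31108
The risk is 69% lower among the exposed than among the unexposed.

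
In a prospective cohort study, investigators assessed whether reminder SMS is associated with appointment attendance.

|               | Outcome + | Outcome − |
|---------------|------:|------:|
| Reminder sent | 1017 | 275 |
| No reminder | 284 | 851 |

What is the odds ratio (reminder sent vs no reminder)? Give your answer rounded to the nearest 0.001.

11.082

Cells: a = 1017, b = 275, c = 284, d = 851.
OR = (a·d)/(b·c) = (1017 × 851) / (275 × 284) = 865467 / 78100 = 11.08152
The odds of appointment attendance are about 11.08 times as high in the reminder sent group.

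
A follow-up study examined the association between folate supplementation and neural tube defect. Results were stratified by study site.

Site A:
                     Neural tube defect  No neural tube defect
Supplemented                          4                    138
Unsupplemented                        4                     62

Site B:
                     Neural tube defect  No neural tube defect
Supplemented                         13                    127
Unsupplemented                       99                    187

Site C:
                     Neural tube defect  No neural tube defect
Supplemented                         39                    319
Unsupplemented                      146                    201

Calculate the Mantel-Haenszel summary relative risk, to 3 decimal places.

0.267

RR_MH = Σ(aᵢ·n₀ᵢ/nᵢ) / Σ(cᵢ·n₁ᵢ/nᵢ), with n₁ᵢ = aᵢ+bᵢ (exposed), n₀ᵢ = cᵢ+dᵢ (unexposed), nᵢ = n₁ᵢ+n₀ᵢ.
Stratum 1 (Site A): n₁ = 142, n₀ = 66, n = 208; a·n₀/n = 4·66/208 = 1.2692; c·n₁/n = 4·142/208 = 2.7308
Stratum 2 (Site B): n₁ = 140, n₀ = 286, n = 426; a·n₀/n = 13·286/426 = 8.7277; c·n₁/n = 99·140/426 = 32.5352
Stratum 3 (Site C): n₁ = 358, n₀ = 347, n = 705; a·n₀/n = 39·347/705 = 19.1957; c·n₁/n = 146·358/705 = 74.1390
RR_MH = (1.2692 + 8.7277 + 19.1957) / (2.7308 + 32.5352 + 74.1390) = 29.1927 / 109.4050 = 0.26683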